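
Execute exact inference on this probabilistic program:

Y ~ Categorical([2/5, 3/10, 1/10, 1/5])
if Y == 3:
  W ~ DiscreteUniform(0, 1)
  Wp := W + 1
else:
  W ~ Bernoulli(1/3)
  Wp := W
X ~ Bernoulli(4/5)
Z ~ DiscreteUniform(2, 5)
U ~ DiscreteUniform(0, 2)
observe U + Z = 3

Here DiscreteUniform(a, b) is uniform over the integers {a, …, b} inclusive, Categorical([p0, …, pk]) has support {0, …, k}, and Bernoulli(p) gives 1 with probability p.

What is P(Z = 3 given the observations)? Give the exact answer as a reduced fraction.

Enumerate traces; 32 have nonzero weight after conditioning:
  (Y=0, W=0, X=0, Z=2, U=1) weight 1/225
  (Y=0, W=0, X=0, Z=3, U=0) weight 1/225
  (Y=0, W=0, X=1, Z=2, U=1) weight 4/225
  (Y=0, W=0, X=1, Z=3, U=0) weight 4/225
  (Y=0, W=1, X=0, Z=2, U=1) weight 1/450
  (Y=0, W=1, X=0, Z=3, U=0) weight 1/450
  (Y=0, W=1, X=1, Z=2, U=1) weight 2/225
  (Y=0, W=1, X=1, Z=3, U=0) weight 2/225
  … 24 more
Group by Z:
  weight(Z=2) = 1/12
  weight(Z=3) = 1/12
Total weight = 1/12 + 1/12 = 1/6
P(Z=2 | obs) = 1/12 / 1/6 = 1/2
P(Z=3 | obs) = 1/12 / 1/6 = 1/2

P(Z = 3 | obs) = 1/2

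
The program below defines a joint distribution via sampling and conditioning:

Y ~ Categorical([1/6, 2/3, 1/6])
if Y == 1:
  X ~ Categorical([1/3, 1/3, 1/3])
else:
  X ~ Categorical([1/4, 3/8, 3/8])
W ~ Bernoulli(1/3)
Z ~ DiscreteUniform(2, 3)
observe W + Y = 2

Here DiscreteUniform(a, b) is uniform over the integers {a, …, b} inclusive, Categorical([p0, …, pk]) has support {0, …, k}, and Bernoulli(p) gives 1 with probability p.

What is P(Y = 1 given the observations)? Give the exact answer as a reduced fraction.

P(Y = 1 | obs) = 2/3

Enumerate traces; 12 have nonzero weight after conditioning:
  (Y=1, X=0, W=1, Z=2) weight 1/27
  (Y=1, X=0, W=1, Z=3) weight 1/27
  (Y=1, X=1, W=1, Z=2) weight 1/27
  (Y=1, X=1, W=1, Z=3) weight 1/27
  (Y=1, X=2, W=1, Z=2) weight 1/27
  (Y=1, X=2, W=1, Z=3) weight 1/27
  (Y=2, X=0, W=0, Z=2) weight 1/72
  (Y=2, X=0, W=0, Z=3) weight 1/72
  … 4 more
Group by Y:
  weight(Y=1) = 2/9
  weight(Y=2) = 1/9
Total weight = 2/9 + 1/9 = 1/3
P(Y=1 | obs) = 2/9 / 1/3 = 2/3
P(Y=2 | obs) = 1/9 / 1/3 = 1/3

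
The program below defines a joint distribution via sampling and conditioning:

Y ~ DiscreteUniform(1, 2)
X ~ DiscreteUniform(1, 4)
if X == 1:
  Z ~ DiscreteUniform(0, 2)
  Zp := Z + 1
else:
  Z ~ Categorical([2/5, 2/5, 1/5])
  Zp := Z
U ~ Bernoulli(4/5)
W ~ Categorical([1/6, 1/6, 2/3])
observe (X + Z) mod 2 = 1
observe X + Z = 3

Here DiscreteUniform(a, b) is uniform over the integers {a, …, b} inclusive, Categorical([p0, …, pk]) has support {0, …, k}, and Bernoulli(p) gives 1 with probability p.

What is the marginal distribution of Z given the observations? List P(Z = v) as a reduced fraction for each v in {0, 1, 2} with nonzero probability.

Enumerate traces; 36 have nonzero weight after conditioning:
  (Y=1, X=1, Z=2, U=0, W=0) weight 1/720
  (Y=1, X=1, Z=2, U=0, W=1) weight 1/720
  (Y=1, X=1, Z=2, U=0, W=2) weight 1/180
  (Y=1, X=1, Z=2, U=1, W=0) weight 1/180
  (Y=1, X=1, Z=2, U=1, W=1) weight 1/180
  (Y=1, X=1, Z=2, U=1, W=2) weight 1/45
  (Y=1, X=2, Z=1, U=0, W=0) weight 1/600
  (Y=1, X=2, Z=1, U=0, W=1) weight 1/600
  (Y=1, X=3, Z=0, U=0, W=0) weight 1/600
  … 27 more
Group by Z:
  weight(Z=0) = 1/10
  weight(Z=1) = 1/10
  weight(Z=2) = 1/12
Total weight = 1/10 + 1/10 + 1/12 = 17/60
P(Z=0 | obs) = 1/10 / 17/60 = 6/17
P(Z=1 | obs) = 1/10 / 17/60 = 6/17
P(Z=2 | obs) = 1/12 / 17/60 = 5/17

P(Z=0) = 6/17, P(Z=1) = 6/17, P(Z=2) = 5/17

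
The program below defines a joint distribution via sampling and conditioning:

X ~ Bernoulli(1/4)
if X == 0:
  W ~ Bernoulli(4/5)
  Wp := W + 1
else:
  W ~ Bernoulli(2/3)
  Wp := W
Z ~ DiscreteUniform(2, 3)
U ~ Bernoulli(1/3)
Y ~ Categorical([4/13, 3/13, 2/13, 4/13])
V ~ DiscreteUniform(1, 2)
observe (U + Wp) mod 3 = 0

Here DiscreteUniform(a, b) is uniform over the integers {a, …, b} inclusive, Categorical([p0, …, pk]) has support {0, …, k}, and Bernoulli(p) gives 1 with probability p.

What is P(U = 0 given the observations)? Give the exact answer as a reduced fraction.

Enumerate traces; 32 have nonzero weight after conditioning:
  (X=0, W=1, Z=2, U=1, Y=0, V=1) weight 1/65
  (X=0, W=1, Z=2, U=1, Y=0, V=2) weight 1/65
  (X=0, W=1, Z=2, U=1, Y=1, V=1) weight 3/260
  (X=0, W=1, Z=2, U=1, Y=1, V=2) weight 3/260
  (X=0, W=1, Z=2, U=1, Y=2, V=1) weight 1/130
  (X=0, W=1, Z=2, U=1, Y=2, V=2) weight 1/130
  (X=0, W=1, Z=2, U=1, Y=3, V=1) weight 1/65
  (X=0, W=1, Z=2, U=1, Y=3, V=2) weight 1/65
  (X=1, W=0, Z=2, U=0, Y=0, V=1) weight 1/234
  … 23 more
Group by U:
  weight(U=0) = 1/18
  weight(U=1) = 1/5
Total weight = 1/18 + 1/5 = 23/90
P(U=0 | obs) = 1/18 / 23/90 = 5/23
P(U=1 | obs) = 1/5 / 23/90 = 18/23

P(U = 0 | obs) = 5/23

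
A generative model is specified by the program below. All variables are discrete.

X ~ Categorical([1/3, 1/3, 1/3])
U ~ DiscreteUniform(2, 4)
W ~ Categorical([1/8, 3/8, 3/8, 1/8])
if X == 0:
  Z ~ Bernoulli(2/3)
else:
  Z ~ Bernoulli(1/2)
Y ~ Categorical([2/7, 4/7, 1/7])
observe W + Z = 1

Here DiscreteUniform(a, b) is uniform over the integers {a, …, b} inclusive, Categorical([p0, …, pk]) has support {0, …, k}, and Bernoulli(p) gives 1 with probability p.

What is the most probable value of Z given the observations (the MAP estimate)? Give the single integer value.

argmax_v P(Z = v | obs) = 0

Enumerate traces; 54 have nonzero weight after conditioning:
  (X=0, U=2, W=0, Z=1, Y=0) weight 1/378
  (X=0, U=2, W=0, Z=1, Y=1) weight 1/189
  (X=0, U=2, W=0, Z=1, Y=2) weight 1/756
  (X=0, U=2, W=1, Z=0, Y=0) weight 1/252
  (X=0, U=2, W=1, Z=0, Y=1) weight 1/126
  (X=0, U=2, W=1, Z=0, Y=2) weight 1/504
  (X=0, U=3, W=0, Z=1, Y=0) weight 1/378
  (X=0, U=3, W=0, Z=1, Y=1) weight 1/189
  … 46 more
Group by Z:
  weight(Z=0) = 1/6
  weight(Z=1) = 5/72
Total weight = 1/6 + 5/72 = 17/72
P(Z=0 | obs) = 1/6 / 17/72 = 12/17
P(Z=1 | obs) = 5/72 / 17/72 = 5/17
argmax = 0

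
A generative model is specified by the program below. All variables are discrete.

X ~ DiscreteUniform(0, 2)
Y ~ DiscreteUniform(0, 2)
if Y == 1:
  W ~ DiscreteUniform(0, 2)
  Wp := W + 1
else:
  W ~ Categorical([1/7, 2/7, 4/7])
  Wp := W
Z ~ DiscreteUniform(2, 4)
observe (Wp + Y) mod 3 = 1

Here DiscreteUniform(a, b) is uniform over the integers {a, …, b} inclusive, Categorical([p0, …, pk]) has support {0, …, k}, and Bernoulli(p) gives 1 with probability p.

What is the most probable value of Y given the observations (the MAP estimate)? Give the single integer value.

argmax_v P(Y = v | obs) = 2

Enumerate traces; 27 have nonzero weight after conditioning:
  (X=0, Y=0, W=1, Z=2) weight 2/189
  (X=0, Y=0, W=1, Z=3) weight 2/189
  (X=0, Y=0, W=1, Z=4) weight 2/189
  (X=0, Y=1, W=2, Z=2) weight 1/81
  (X=0, Y=1, W=2, Z=3) weight 1/81
  (X=0, Y=1, W=2, Z=4) weight 1/81
  (X=0, Y=2, W=2, Z=2) weight 4/189
  (X=0, Y=2, W=2, Z=3) weight 4/189
  … 19 more
Group by Y:
  weight(Y=0) = 2/21
  weight(Y=1) = 1/9
  weight(Y=2) = 4/21
Total weight = 2/21 + 1/9 + 4/21 = 25/63
P(Y=0 | obs) = 2/21 / 25/63 = 6/25
P(Y=1 | obs) = 1/9 / 25/63 = 7/25
P(Y=2 | obs) = 4/21 / 25/63 = 12/25
argmax = 2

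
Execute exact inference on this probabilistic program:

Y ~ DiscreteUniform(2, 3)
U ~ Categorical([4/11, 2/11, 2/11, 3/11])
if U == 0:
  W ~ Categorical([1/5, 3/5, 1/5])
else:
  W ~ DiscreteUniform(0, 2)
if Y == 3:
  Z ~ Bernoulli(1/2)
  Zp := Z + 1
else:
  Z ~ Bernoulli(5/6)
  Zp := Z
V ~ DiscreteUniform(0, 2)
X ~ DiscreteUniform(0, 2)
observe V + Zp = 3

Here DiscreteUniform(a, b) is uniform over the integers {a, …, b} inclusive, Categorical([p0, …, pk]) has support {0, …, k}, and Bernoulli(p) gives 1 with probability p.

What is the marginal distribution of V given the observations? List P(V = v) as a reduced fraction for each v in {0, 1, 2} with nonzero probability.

Enumerate traces; 108 have nonzero weight after conditioning:
  (Y=2, U=0, W=0, Z=1, V=2, X=0) weight 1/297
  (Y=2, U=0, W=0, Z=1, V=2, X=1) weight 1/297
  (Y=2, U=0, W=0, Z=1, V=2, X=2) weight 1/297
  (Y=2, U=0, W=1, Z=1, V=2, X=0) weight 1/99
  (Y=2, U=0, W=1, Z=1, V=2, X=1) weight 1/99
  (Y=2, U=0, W=1, Z=1, V=2, X=2) weight 1/99
  (Y=2, U=0, W=2, Z=1, V=2, X=0) weight 1/297
  (Y=2, U=0, W=2, Z=1, V=2, X=1) weight 1/297
  (Y=3, U=0, W=0, Z=1, V=1, X=0) weight 1/495
  … 99 more
Group by V:
  weight(V=1) = 1/12
  weight(V=2) = 2/9
Total weight = 1/12 + 2/9 = 11/36
P(V=1 | obs) = 1/12 / 11/36 = 3/11
P(V=2 | obs) = 2/9 / 11/36 = 8/11

P(V=1) = 3/11, P(V=2) = 8/11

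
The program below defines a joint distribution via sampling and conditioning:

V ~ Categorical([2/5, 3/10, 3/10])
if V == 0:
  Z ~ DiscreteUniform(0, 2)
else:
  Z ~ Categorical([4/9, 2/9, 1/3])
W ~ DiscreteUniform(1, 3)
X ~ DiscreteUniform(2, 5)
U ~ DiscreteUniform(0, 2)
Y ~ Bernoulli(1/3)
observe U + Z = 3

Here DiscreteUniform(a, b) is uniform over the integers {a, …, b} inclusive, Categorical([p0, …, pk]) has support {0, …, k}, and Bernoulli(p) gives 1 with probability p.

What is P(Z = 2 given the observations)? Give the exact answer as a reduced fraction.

Enumerate traces; 144 have nonzero weight after conditioning:
  (V=0, Z=1, W=1, X=2, U=2, Y=0) weight 1/405
  (V=0, Z=1, W=1, X=2, U=2, Y=1) weight 1/810
  (V=0, Z=1, W=1, X=3, U=2, Y=0) weight 1/405
  (V=0, Z=1, W=1, X=3, U=2, Y=1) weight 1/810
  (V=0, Z=1, W=1, X=4, U=2, Y=0) weight 1/405
  (V=0, Z=1, W=1, X=4, U=2, Y=1) weight 1/810
  (V=0, Z=1, W=1, X=5, U=2, Y=0) weight 1/405
  (V=0, Z=1, W=1, X=5, U=2, Y=1) weight 1/810
  (V=0, Z=2, W=1, X=2, U=1, Y=0) weight 1/405
  … 135 more
Group by Z:
  weight(Z=1) = 4/45
  weight(Z=2) = 1/9
Total weight = 4/45 + 1/9 = 1/5
P(Z=1 | obs) = 4/45 / 1/5 = 4/9
P(Z=2 | obs) = 1/9 / 1/5 = 5/9

P(Z = 2 | obs) = 5/9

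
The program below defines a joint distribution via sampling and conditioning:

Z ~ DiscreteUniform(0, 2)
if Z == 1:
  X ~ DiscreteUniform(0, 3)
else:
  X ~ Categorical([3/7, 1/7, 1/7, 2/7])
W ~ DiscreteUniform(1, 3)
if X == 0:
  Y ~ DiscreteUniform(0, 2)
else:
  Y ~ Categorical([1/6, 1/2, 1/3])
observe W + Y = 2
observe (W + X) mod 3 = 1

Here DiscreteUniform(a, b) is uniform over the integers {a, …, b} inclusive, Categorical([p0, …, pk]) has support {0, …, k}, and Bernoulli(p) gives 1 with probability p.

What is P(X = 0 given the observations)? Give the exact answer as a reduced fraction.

P(X = 0 | obs) = 31/73

Enumerate traces; 9 have nonzero weight after conditioning:
  (Z=0, X=0, W=1, Y=1) weight 1/63
  (Z=0, X=2, W=2, Y=0) weight 1/378
  (Z=0, X=3, W=1, Y=1) weight 1/63
  (Z=1, X=0, W=1, Y=1) weight 1/108
  (Z=1, X=2, W=2, Y=0) weight 1/216
  (Z=1, X=3, W=1, Y=1) weight 1/72
  (Z=2, X=0, W=1, Y=1) weight 1/63
  (Z=2, X=2, W=2, Y=0) weight 1/378
  … 1 more
Group by X:
  weight(X=0) = 31/756
  weight(X=2) = 5/504
  weight(X=3) = 23/504
Total weight = 31/756 + 5/504 + 23/504 = 73/756
P(X=0 | obs) = 31/756 / 73/756 = 31/73
P(X=2 | obs) = 5/504 / 73/756 = 15/146
P(X=3 | obs) = 23/504 / 73/756 = 69/146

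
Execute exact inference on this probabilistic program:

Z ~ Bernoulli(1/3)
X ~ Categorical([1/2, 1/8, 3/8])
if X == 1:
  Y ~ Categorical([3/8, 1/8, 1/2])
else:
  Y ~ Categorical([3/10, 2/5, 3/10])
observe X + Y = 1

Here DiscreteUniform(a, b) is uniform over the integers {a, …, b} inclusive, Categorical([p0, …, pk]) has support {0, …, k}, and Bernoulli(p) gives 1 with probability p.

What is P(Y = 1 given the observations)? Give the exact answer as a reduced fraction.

Enumerate traces; 4 have nonzero weight after conditioning:
  (Z=0, X=0, Y=1) weight 2/15
  (Z=0, X=1, Y=0) weight 1/32
  (Z=1, X=0, Y=1) weight 1/15
  (Z=1, X=1, Y=0) weight 1/64
Group by Y:
  weight(Y=0) = 3/64
  weight(Y=1) = 1/5
Total weight = 3/64 + 1/5 = 79/320
P(Y=0 | obs) = 3/64 / 79/320 = 15/79
P(Y=1 | obs) = 1/5 / 79/320 = 64/79

P(Y = 1 | obs) = 64/79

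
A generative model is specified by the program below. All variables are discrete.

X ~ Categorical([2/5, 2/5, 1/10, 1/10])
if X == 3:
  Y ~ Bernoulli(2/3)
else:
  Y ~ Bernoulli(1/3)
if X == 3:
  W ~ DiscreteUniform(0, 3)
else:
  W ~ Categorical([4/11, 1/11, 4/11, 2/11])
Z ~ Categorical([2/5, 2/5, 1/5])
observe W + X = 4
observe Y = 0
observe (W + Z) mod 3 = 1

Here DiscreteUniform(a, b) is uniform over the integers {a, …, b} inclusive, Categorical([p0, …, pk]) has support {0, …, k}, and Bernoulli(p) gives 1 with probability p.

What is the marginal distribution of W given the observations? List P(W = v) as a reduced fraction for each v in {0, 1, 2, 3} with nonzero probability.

Enumerate traces; 3 have nonzero weight after conditioning:
  (X=1, Y=0, W=3, Z=1) weight 16/825
  (X=2, Y=0, W=2, Z=2) weight 4/825
  (X=3, Y=0, W=1, Z=0) weight 1/300
Group by W:
  weight(W=1) = 1/300
  weight(W=2) = 4/825
  weight(W=3) = 16/825
Total weight = 1/300 + 4/825 + 16/825 = 91/3300
P(W=1 | obs) = 1/300 / 91/3300 = 11/91
P(W=2 | obs) = 4/825 / 91/3300 = 16/91
P(W=3 | obs) = 16/825 / 91/3300 = 64/91

P(W=1) = 11/91, P(W=2) = 16/91, P(W=3) = 64/91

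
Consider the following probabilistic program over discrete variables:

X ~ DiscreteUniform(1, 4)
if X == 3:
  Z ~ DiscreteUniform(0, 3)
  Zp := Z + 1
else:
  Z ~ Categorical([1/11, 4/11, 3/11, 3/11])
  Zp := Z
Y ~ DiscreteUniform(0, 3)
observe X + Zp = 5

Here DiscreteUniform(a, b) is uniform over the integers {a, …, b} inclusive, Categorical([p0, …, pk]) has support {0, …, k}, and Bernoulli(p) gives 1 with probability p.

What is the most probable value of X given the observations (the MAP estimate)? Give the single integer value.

argmax_v P(X = v | obs) = 4

Enumerate traces; 12 have nonzero weight after conditioning:
  (X=2, Z=3, Y=0) weight 3/176
  (X=2, Z=3, Y=1) weight 3/176
  (X=2, Z=3, Y=2) weight 3/176
  (X=2, Z=3, Y=3) weight 3/176
  (X=3, Z=1, Y=0) weight 1/64
  (X=3, Z=1, Y=1) weight 1/64
  (X=3, Z=1, Y=2) weight 1/64
  (X=3, Z=1, Y=3) weight 1/64
  (X=4, Z=1, Y=0) weight 1/44
  … 3 more
Group by X:
  weight(X=2) = 3/44
  weight(X=3) = 1/16
  weight(X=4) = 1/11
Total weight = 3/44 + 1/16 + 1/11 = 39/176
P(X=2 | obs) = 3/44 / 39/176 = 4/13
P(X=3 | obs) = 1/16 / 39/176 = 11/39
P(X=4 | obs) = 1/11 / 39/176 = 16/39
argmax = 4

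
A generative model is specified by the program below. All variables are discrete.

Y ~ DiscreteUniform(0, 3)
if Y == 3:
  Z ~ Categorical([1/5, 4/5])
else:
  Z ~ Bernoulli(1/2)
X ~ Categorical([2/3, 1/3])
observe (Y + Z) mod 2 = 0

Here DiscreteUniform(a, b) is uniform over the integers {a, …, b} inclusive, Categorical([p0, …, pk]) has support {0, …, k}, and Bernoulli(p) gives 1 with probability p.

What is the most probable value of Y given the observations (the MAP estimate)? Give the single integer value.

argmax_v P(Y = v | obs) = 3

Enumerate traces; 8 have nonzero weight after conditioning:
  (Y=0, Z=0, X=0) weight 1/12
  (Y=0, Z=0, X=1) weight 1/24
  (Y=1, Z=1, X=0) weight 1/12
  (Y=1, Z=1, X=1) weight 1/24
  (Y=2, Z=0, X=0) weight 1/12
  (Y=2, Z=0, X=1) weight 1/24
  (Y=3, Z=1, X=0) weight 2/15
  (Y=3, Z=1, X=1) weight 1/15
Group by Y:
  weight(Y=0) = 1/8
  weight(Y=1) = 1/8
  weight(Y=2) = 1/8
  weight(Y=3) = 1/5
Total weight = 1/8 + 1/8 + 1/8 + 1/5 = 23/40
P(Y=0 | obs) = 1/8 / 23/40 = 5/23
P(Y=1 | obs) = 1/8 / 23/40 = 5/23
P(Y=2 | obs) = 1/8 / 23/40 = 5/23
P(Y=3 | obs) = 1/5 / 23/40 = 8/23
argmax = 3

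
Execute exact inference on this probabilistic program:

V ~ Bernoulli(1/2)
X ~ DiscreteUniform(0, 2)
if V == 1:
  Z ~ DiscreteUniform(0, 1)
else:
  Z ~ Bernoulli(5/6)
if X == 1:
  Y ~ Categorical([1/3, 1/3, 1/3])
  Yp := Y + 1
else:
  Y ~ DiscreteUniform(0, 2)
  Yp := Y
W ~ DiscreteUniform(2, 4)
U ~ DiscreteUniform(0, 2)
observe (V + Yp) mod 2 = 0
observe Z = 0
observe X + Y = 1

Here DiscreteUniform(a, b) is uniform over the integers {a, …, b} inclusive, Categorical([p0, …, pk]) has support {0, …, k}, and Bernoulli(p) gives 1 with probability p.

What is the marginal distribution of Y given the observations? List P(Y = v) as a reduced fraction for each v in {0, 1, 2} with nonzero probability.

P(Y=0) = 1/2, P(Y=1) = 1/2

Enumerate traces; 18 have nonzero weight after conditioning:
  (V=1, X=0, Z=0, Y=1, W=2, U=0) weight 1/324
  (V=1, X=0, Z=0, Y=1, W=2, U=1) weight 1/324
  (V=1, X=0, Z=0, Y=1, W=2, U=2) weight 1/324
  (V=1, X=0, Z=0, Y=1, W=3, U=0) weight 1/324
  (V=1, X=0, Z=0, Y=1, W=3, U=1) weight 1/324
  (V=1, X=0, Z=0, Y=1, W=3, U=2) weight 1/324
  (V=1, X=0, Z=0, Y=1, W=4, U=0) weight 1/324
  (V=1, X=0, Z=0, Y=1, W=4, U=1) weight 1/324
  (V=1, X=1, Z=0, Y=0, W=2, U=0) weight 1/324
  … 9 more
Group by Y:
  weight(Y=0) = 1/36
  weight(Y=1) = 1/36
Total weight = 1/36 + 1/36 = 1/18
P(Y=0 | obs) = 1/36 / 1/18 = 1/2
P(Y=1 | obs) = 1/36 / 1/18 = 1/2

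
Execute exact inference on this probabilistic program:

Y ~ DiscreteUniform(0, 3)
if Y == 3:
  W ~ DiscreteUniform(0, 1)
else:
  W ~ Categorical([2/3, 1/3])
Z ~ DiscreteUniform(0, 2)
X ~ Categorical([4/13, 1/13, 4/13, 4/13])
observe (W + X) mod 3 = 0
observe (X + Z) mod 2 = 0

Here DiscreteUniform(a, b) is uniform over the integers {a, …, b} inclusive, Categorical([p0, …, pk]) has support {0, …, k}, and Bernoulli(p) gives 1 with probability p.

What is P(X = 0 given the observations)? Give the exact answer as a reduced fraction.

Enumerate traces; 20 have nonzero weight after conditioning:
  (Y=0, W=0, Z=0, X=0) weight 2/117
  (Y=0, W=0, Z=1, X=3) weight 2/117
  (Y=0, W=0, Z=2, X=0) weight 2/117
  (Y=0, W=1, Z=0, X=2) weight 1/117
  (Y=0, W=1, Z=2, X=2) weight 1/117
  (Y=1, W=0, Z=0, X=0) weight 2/117
  (Y=1, W=0, Z=1, X=3) weight 2/117
  (Y=1, W=0, Z=2, X=0) weight 2/117
  … 12 more
Group by X:
  weight(X=0) = 5/39
  weight(X=2) = 1/13
  weight(X=3) = 5/78
Total weight = 5/39 + 1/13 + 5/78 = 7/26
P(X=0 | obs) = 5/39 / 7/26 = 10/21
P(X=2 | obs) = 1/13 / 7/26 = 2/7
P(X=3 | obs) = 5/78 / 7/26 = 5/21

P(X = 0 | obs) = 10/21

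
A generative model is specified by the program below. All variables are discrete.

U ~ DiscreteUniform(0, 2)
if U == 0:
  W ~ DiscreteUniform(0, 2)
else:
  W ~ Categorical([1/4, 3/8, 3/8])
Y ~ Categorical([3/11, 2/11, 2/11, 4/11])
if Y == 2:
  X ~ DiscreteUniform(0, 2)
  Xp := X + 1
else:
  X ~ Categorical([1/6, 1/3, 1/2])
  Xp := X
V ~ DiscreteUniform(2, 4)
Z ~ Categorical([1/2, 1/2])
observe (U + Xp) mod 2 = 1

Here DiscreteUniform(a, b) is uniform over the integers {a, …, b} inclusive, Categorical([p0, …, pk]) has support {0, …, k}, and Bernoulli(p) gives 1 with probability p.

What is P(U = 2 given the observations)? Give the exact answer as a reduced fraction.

P(U = 2 | obs) = 13/46

Enumerate traces; 306 have nonzero weight after conditioning:
  (U=0, W=0, Y=0, X=1, V=2, Z=0) weight 1/594
  (U=0, W=0, Y=0, X=1, V=2, Z=1) weight 1/594
  (U=0, W=0, Y=0, X=1, V=3, Z=0) weight 1/594
  (U=0, W=0, Y=0, X=1, V=3, Z=1) weight 1/594
  (U=0, W=0, Y=0, X=1, V=4, Z=0) weight 1/594
  (U=0, W=0, Y=0, X=1, V=4, Z=1) weight 1/594
  (U=0, W=0, Y=1, X=1, V=2, Z=0) weight 1/891
  (U=0, W=0, Y=1, X=1, V=2, Z=1) weight 1/891
  (U=1, W=0, Y=0, X=0, V=2, Z=0) weight 1/1584
  (U=2, W=0, Y=0, X=1, V=2, Z=0) weight 1/792
  … 296 more
Group by U:
  weight(U=0) = 13/99
  weight(U=1) = 20/99
  weight(U=2) = 13/99
Total weight = 13/99 + 20/99 + 13/99 = 46/99
P(U=0 | obs) = 13/99 / 46/99 = 13/46
P(U=1 | obs) = 20/99 / 46/99 = 10/23
P(U=2 | obs) = 13/99 / 46/99 = 13/46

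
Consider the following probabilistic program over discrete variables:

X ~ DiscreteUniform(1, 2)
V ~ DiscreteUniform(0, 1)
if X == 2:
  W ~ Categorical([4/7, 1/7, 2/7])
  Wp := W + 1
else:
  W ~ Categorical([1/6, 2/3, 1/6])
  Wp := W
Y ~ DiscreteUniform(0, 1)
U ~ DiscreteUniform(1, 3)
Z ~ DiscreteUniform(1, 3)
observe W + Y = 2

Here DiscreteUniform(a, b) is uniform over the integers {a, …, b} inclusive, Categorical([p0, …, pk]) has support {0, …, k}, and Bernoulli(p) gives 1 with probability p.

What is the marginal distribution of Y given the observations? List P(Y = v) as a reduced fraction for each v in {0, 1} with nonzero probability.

Enumerate traces; 72 have nonzero weight after conditioning:
  (X=1, V=0, W=1, Y=1, U=1, Z=1) weight 1/108
  (X=1, V=0, W=1, Y=1, U=1, Z=2) weight 1/108
  (X=1, V=0, W=1, Y=1, U=1, Z=3) weight 1/108
  (X=1, V=0, W=1, Y=1, U=2, Z=1) weight 1/108
  (X=1, V=0, W=1, Y=1, U=2, Z=2) weight 1/108
  (X=1, V=0, W=1, Y=1, U=2, Z=3) weight 1/108
  (X=1, V=0, W=1, Y=1, U=3, Z=1) weight 1/108
  (X=1, V=0, W=1, Y=1, U=3, Z=2) weight 1/108
  (X=1, V=0, W=2, Y=0, U=1, Z=1) weight 1/432
  … 63 more
Group by Y:
  weight(Y=0) = 19/168
  weight(Y=1) = 17/84
Total weight = 19/168 + 17/84 = 53/168
P(Y=0 | obs) = 19/168 / 53/168 = 19/53
P(Y=1 | obs) = 17/84 / 53/168 = 34/53

P(Y=0) = 19/53, P(Y=1) = 34/53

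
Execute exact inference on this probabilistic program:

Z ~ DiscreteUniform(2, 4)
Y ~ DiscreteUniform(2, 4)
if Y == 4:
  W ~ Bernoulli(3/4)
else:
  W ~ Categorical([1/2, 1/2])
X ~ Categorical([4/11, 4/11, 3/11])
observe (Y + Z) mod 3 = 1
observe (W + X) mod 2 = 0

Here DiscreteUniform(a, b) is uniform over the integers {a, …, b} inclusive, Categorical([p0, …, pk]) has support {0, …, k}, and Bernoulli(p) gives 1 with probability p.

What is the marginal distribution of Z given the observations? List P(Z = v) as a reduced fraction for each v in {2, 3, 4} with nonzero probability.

P(Z=2) = 22/63, P(Z=3) = 19/63, P(Z=4) = 22/63

Enumerate traces; 9 have nonzero weight after conditioning:
  (Z=2, Y=2, W=0, X=0) weight 2/99
  (Z=2, Y=2, W=0, X=2) weight 1/66
  (Z=2, Y=2, W=1, X=1) weight 2/99
  (Z=3, Y=4, W=0, X=0) weight 1/99
  (Z=3, Y=4, W=0, X=2) weight 1/132
  (Z=3, Y=4, W=1, X=1) weight 1/33
  (Z=4, Y=3, W=0, X=0) weight 2/99
  (Z=4, Y=3, W=0, X=2) weight 1/66
  … 1 more
Group by Z:
  weight(Z=2) = 1/18
  weight(Z=3) = 19/396
  weight(Z=4) = 1/18
Total weight = 1/18 + 19/396 + 1/18 = 7/44
P(Z=2 | obs) = 1/18 / 7/44 = 22/63
P(Z=3 | obs) = 19/396 / 7/44 = 19/63
P(Z=4 | obs) = 1/18 / 7/44 = 22/63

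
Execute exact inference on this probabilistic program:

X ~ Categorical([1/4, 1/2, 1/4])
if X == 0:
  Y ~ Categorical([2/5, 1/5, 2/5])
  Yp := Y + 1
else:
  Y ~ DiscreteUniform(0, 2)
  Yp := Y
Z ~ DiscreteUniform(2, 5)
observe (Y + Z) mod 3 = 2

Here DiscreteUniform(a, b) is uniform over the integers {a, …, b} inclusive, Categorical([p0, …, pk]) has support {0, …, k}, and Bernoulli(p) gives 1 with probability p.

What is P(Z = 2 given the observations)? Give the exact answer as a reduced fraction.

Enumerate traces; 12 have nonzero weight after conditioning:
  (X=0, Y=0, Z=2) weight 1/40
  (X=0, Y=0, Z=5) weight 1/40
  (X=0, Y=1, Z=4) weight 1/80
  (X=0, Y=2, Z=3) weight 1/40
  (X=1, Y=0, Z=2) weight 1/24
  (X=1, Y=0, Z=5) weight 1/24
  (X=1, Y=1, Z=4) weight 1/24
  (X=1, Y=2, Z=3) weight 1/24
  … 4 more
Group by Z:
  weight(Z=2) = 7/80
  weight(Z=3) = 7/80
  weight(Z=4) = 3/40
  weight(Z=5) = 7/80
Total weight = 7/80 + 7/80 + 3/40 + 7/80 = 27/80
P(Z=2 | obs) = 7/80 / 27/80 = 7/27
P(Z=3 | obs) = 7/80 / 27/80 = 7/27
P(Z=4 | obs) = 3/40 / 27/80 = 2/9
P(Z=5 | obs) = 7/80 / 27/80 = 7/27

P(Z = 2 | obs) = 7/27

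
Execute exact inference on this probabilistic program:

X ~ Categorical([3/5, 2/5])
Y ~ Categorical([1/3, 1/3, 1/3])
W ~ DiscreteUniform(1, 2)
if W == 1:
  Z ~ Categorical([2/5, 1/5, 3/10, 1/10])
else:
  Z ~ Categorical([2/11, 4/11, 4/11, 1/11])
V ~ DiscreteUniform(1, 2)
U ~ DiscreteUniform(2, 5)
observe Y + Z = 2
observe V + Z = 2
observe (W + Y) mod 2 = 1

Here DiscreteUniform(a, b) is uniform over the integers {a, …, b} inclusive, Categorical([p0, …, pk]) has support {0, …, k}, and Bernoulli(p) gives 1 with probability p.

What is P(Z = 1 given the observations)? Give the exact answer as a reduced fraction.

P(Z = 1 | obs) = 10/21

Enumerate traces; 16 have nonzero weight after conditioning:
  (X=0, Y=1, W=2, Z=1, V=1, U=2) weight 1/220
  (X=0, Y=1, W=2, Z=1, V=1, U=3) weight 1/220
  (X=0, Y=1, W=2, Z=1, V=1, U=4) weight 1/220
  (X=0, Y=1, W=2, Z=1, V=1, U=5) weight 1/220
  (X=0, Y=2, W=1, Z=0, V=2, U=2) weight 1/200
  (X=0, Y=2, W=1, Z=0, V=2, U=3) weight 1/200
  (X=0, Y=2, W=1, Z=0, V=2, U=4) weight 1/200
  (X=0, Y=2, W=1, Z=0, V=2, U=5) weight 1/200
  … 8 more
Group by Z:
  weight(Z=0) = 1/30
  weight(Z=1) = 1/33
Total weight = 1/30 + 1/33 = 7/110
P(Z=0 | obs) = 1/30 / 7/110 = 11/21
P(Z=1 | obs) = 1/33 / 7/110 = 10/21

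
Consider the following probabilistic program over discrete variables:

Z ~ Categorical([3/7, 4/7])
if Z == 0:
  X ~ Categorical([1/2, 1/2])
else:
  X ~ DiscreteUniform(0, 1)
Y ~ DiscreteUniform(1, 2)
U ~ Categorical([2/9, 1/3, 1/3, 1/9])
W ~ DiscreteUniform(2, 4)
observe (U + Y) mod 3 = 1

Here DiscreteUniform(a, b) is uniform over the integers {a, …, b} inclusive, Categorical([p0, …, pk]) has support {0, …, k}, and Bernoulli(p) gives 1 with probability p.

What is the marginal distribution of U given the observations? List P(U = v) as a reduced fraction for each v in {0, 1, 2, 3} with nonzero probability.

Enumerate traces; 36 have nonzero weight after conditioning:
  (Z=0, X=0, Y=1, U=0, W=2) weight 1/126
  (Z=0, X=0, Y=1, U=0, W=3) weight 1/126
  (Z=0, X=0, Y=1, U=0, W=4) weight 1/126
  (Z=0, X=0, Y=1, U=3, W=2) weight 1/252
  (Z=0, X=0, Y=1, U=3, W=3) weight 1/252
  (Z=0, X=0, Y=1, U=3, W=4) weight 1/252
  (Z=0, X=0, Y=2, U=2, W=2) weight 1/84
  (Z=0, X=0, Y=2, U=2, W=3) weight 1/84
  … 28 more
Group by U:
  weight(U=0) = 1/9
  weight(U=2) = 1/6
  weight(U=3) = 1/18
Total weight = 1/9 + 1/6 + 1/18 = 1/3
P(U=0 | obs) = 1/9 / 1/3 = 1/3
P(U=2 | obs) = 1/6 / 1/3 = 1/2
P(U=3 | obs) = 1/18 / 1/3 = 1/6

P(U=0) = 1/3, P(U=2) = 1/2, P(U=3) = 1/6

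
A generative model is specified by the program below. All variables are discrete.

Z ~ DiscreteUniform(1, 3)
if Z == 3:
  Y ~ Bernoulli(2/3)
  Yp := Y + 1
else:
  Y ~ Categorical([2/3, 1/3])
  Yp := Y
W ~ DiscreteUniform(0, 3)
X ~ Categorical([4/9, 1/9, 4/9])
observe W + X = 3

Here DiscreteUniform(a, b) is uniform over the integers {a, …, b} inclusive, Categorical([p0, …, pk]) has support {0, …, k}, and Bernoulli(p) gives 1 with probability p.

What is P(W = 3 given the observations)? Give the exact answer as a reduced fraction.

Enumerate traces; 18 have nonzero weight after conditioning:
  (Z=1, Y=0, W=1, X=2) weight 2/81
  (Z=1, Y=0, W=2, X=1) weight 1/162
  (Z=1, Y=0, W=3, X=0) weight 2/81
  (Z=1, Y=1, W=1, X=2) weight 1/81
  (Z=1, Y=1, W=2, X=1) weight 1/324
  (Z=1, Y=1, W=3, X=0) weight 1/81
  (Z=2, Y=0, W=1, X=2) weight 2/81
  (Z=2, Y=0, W=2, X=1) weight 1/162
  … 10 more
Group by W:
  weight(W=1) = 1/9
  weight(W=2) = 1/36
  weight(W=3) = 1/9
Total weight = 1/9 + 1/36 + 1/9 = 1/4
P(W=1 | obs) = 1/9 / 1/4 = 4/9
P(W=2 | obs) = 1/36 / 1/4 = 1/9
P(W=3 | obs) = 1/9 / 1/4 = 4/9

P(W = 3 | obs) = 4/9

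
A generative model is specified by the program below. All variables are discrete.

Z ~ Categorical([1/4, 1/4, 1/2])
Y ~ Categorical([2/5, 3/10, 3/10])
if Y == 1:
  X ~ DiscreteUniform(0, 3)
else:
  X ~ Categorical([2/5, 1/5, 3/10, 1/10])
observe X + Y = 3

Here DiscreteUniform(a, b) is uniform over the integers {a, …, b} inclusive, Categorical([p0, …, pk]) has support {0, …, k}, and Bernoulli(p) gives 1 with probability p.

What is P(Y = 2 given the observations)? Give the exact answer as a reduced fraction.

Enumerate traces; 9 have nonzero weight after conditioning:
  (Z=0, Y=0, X=3) weight 1/100
  (Z=0, Y=1, X=2) weight 3/160
  (Z=0, Y=2, X=1) weight 3/200
  (Z=1, Y=0, X=3) weight 1/100
  (Z=1, Y=1, X=2) weight 3/160
  (Z=1, Y=2, X=1) weight 3/200
  (Z=2, Y=0, X=3) weight 1/50
  (Z=2, Y=1, X=2) weight 3/80
  … 1 more
Group by Y:
  weight(Y=0) = 1/25
  weight(Y=1) = 3/40
  weight(Y=2) = 3/50
Total weight = 1/25 + 3/40 + 3/50 = 7/40
P(Y=0 | obs) = 1/25 / 7/40 = 8/35
P(Y=1 | obs) = 3/40 / 7/40 = 3/7
P(Y=2 | obs) = 3/50 / 7/40 = 12/35

P(Y = 2 | obs) = 12/35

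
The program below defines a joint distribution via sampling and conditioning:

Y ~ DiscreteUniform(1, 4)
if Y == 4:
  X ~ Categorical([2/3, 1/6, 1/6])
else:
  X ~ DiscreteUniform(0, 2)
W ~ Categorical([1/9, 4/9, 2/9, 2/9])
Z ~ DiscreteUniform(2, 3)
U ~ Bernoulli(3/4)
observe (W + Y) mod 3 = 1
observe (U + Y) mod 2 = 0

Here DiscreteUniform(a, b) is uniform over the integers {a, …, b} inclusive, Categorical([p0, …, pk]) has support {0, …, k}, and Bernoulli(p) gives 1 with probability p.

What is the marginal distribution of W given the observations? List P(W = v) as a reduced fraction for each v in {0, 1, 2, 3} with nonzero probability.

P(W=0) = 2/13, P(W=1) = 6/13, P(W=2) = 1/13, P(W=3) = 4/13

Enumerate traces; 36 have nonzero weight after conditioning:
  (Y=1, X=0, W=0, Z=2, U=1) weight 1/288
  (Y=1, X=0, W=0, Z=3, U=1) weight 1/288
  (Y=1, X=0, W=3, Z=2, U=1) weight 1/144
  (Y=1, X=0, W=3, Z=3, U=1) weight 1/144
  (Y=1, X=1, W=0, Z=2, U=1) weight 1/288
  (Y=1, X=1, W=0, Z=3, U=1) weight 1/288
  (Y=1, X=1, W=3, Z=2, U=1) weight 1/144
  (Y=1, X=1, W=3, Z=3, U=1) weight 1/144
  (Y=2, X=0, W=2, Z=2, U=0) weight 1/432
  (Y=3, X=0, W=1, Z=2, U=1) weight 1/72
  … 26 more
Group by W:
  weight(W=0) = 1/36
  weight(W=1) = 1/12
  weight(W=2) = 1/72
  weight(W=3) = 1/18
Total weight = 1/36 + 1/12 + 1/72 + 1/18 = 13/72
P(W=0 | obs) = 1/36 / 13/72 = 2/13
P(W=1 | obs) = 1/12 / 13/72 = 6/13
P(W=2 | obs) = 1/72 / 13/72 = 1/13
P(W=3 | obs) = 1/18 / 13/72 = 4/13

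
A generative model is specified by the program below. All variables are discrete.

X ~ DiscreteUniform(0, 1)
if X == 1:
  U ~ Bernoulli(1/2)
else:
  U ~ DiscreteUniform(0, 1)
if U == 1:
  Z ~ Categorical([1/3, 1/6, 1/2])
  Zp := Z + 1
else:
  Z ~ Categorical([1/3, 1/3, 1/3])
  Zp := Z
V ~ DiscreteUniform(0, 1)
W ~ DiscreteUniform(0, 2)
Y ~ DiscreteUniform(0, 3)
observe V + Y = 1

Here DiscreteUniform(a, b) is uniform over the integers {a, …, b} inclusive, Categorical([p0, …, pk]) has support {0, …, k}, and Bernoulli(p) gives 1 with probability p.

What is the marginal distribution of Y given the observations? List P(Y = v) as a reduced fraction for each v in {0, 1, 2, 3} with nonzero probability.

P(Y=0) = 1/2, P(Y=1) = 1/2

Enumerate traces; 72 have nonzero weight after conditioning:
  (X=0, U=0, Z=0, V=0, W=0, Y=1) weight 1/288
  (X=0, U=0, Z=0, V=0, W=1, Y=1) weight 1/288
  (X=0, U=0, Z=0, V=0, W=2, Y=1) weight 1/288
  (X=0, U=0, Z=0, V=1, W=0, Y=0) weight 1/288
  (X=0, U=0, Z=0, V=1, W=1, Y=0) weight 1/288
  (X=0, U=0, Z=0, V=1, W=2, Y=0) weight 1/288
  (X=0, U=0, Z=1, V=0, W=0, Y=1) weight 1/288
  (X=0, U=0, Z=1, V=0, W=1, Y=1) weight 1/288
  … 64 more
Group by Y:
  weight(Y=0) = 1/8
  weight(Y=1) = 1/8
Total weight = 1/8 + 1/8 = 1/4
P(Y=0 | obs) = 1/8 / 1/4 = 1/2
P(Y=1 | obs) = 1/8 / 1/4 = 1/2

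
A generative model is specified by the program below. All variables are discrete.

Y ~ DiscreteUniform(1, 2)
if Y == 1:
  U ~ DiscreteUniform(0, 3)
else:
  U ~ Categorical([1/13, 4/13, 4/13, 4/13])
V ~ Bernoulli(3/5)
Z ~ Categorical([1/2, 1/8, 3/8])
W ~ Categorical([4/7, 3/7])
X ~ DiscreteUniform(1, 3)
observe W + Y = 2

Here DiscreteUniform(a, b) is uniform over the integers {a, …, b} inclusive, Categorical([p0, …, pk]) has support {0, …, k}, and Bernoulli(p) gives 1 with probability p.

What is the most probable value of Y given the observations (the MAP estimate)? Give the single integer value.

Enumerate traces; 144 have nonzero weight after conditioning:
  (Y=1, U=0, V=0, Z=0, W=1, X=1) weight 1/280
  (Y=1, U=0, V=0, Z=0, W=1, X=2) weight 1/280
  (Y=1, U=0, V=0, Z=0, W=1, X=3) weight 1/280
  (Y=1, U=0, V=0, Z=1, W=1, X=1) weight 1/1120
  (Y=1, U=0, V=0, Z=1, W=1, X=2) weight 1/1120
  (Y=1, U=0, V=0, Z=1, W=1, X=3) weight 1/1120
  (Y=1, U=0, V=0, Z=2, W=1, X=1) weight 3/1120
  (Y=1, U=0, V=0, Z=2, W=1, X=2) weight 3/1120
  (Y=2, U=0, V=0, Z=0, W=0, X=1) weight 2/1365
  … 135 more
Group by Y:
  weight(Y=1) = 3/14
  weight(Y=2) = 2/7
Total weight = 3/14 + 2/7 = 1/2
P(Y=1 | obs) = 3/14 / 1/2 = 3/7
P(Y=2 | obs) = 2/7 / 1/2 = 4/7
argmax = 2

argmax_v P(Y = v | obs) = 2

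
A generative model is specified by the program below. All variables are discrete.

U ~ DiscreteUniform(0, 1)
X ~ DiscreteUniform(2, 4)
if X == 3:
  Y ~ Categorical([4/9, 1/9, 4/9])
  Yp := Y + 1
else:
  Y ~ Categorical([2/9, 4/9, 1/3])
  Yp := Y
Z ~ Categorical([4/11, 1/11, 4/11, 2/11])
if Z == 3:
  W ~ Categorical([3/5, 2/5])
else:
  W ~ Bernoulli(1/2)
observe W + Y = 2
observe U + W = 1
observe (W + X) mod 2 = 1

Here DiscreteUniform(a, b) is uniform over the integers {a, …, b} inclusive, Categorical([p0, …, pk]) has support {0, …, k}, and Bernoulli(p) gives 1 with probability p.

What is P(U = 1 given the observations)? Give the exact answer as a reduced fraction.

P(U = 1 | obs) = 57/163

Enumerate traces; 12 have nonzero weight after conditioning:
  (U=0, X=2, Y=1, Z=0, W=1) weight 4/297
  (U=0, X=2, Y=1, Z=1, W=1) weight 1/297
  (U=0, X=2, Y=1, Z=2, W=1) weight 4/297
  (U=0, X=2, Y=1, Z=3, W=1) weight 8/1485
  (U=0, X=4, Y=1, Z=0, W=1) weight 4/297
  (U=0, X=4, Y=1, Z=1, W=1) weight 1/297
  (U=0, X=4, Y=1, Z=2, W=1) weight 4/297
  (U=0, X=4, Y=1, Z=3, W=1) weight 8/1485
  (U=1, X=3, Y=2, Z=0, W=0) weight 4/297
  … 3 more
Group by U:
  weight(U=0) = 106/1485
  weight(U=1) = 19/495
Total weight = 106/1485 + 19/495 = 163/1485
P(U=0 | obs) = 106/1485 / 163/1485 = 106/163
P(U=1 | obs) = 19/495 / 163/1485 = 57/163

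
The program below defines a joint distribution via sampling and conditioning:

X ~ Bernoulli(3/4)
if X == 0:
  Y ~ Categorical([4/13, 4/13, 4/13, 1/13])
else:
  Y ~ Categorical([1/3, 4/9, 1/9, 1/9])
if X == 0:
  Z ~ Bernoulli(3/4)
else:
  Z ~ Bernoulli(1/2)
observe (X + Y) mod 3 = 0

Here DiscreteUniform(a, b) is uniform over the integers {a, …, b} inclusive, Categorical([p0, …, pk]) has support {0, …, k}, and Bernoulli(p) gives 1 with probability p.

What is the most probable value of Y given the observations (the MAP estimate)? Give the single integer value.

Enumerate traces; 6 have nonzero weight after conditioning:
  (X=0, Y=0, Z=0) weight 1/52
  (X=0, Y=0, Z=1) weight 3/52
  (X=0, Y=3, Z=0) weight 1/208
  (X=0, Y=3, Z=1) weight 3/208
  (X=1, Y=2, Z=0) weight 1/24
  (X=1, Y=2, Z=1) weight 1/24
Group by Y:
  weight(Y=0) = 1/13
  weight(Y=2) = 1/12
  weight(Y=3) = 1/52
Total weight = 1/13 + 1/12 + 1/52 = 7/39
P(Y=0 | obs) = 1/13 / 7/39 = 3/7
P(Y=2 | obs) = 1/12 / 7/39 = 13/28
P(Y=3 | obs) = 1/52 / 7/39 = 3/28
argmax = 2

argmax_v P(Y = v | obs) = 2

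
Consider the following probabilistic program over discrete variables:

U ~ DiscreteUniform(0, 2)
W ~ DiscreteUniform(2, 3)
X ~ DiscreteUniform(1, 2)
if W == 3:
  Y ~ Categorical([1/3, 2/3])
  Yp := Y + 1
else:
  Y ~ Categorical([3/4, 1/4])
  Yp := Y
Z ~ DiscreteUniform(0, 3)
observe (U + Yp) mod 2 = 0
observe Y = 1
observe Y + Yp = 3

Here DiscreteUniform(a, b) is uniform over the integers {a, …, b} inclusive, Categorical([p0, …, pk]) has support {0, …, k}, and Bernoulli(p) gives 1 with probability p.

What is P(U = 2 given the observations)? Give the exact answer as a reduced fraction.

P(U = 2 | obs) = 1/2

Enumerate traces; 16 have nonzero weight after conditioning:
  (U=0, W=3, X=1, Y=1, Z=0) weight 1/72
  (U=0, W=3, X=1, Y=1, Z=1) weight 1/72
  (U=0, W=3, X=1, Y=1, Z=2) weight 1/72
  (U=0, W=3, X=1, Y=1, Z=3) weight 1/72
  (U=0, W=3, X=2, Y=1, Z=0) weight 1/72
  (U=0, W=3, X=2, Y=1, Z=1) weight 1/72
  (U=0, W=3, X=2, Y=1, Z=2) weight 1/72
  (U=0, W=3, X=2, Y=1, Z=3) weight 1/72
  (U=2, W=3, X=1, Y=1, Z=0) weight 1/72
  … 7 more
Group by U:
  weight(U=0) = 1/9
  weight(U=2) = 1/9
Total weight = 1/9 + 1/9 = 2/9
P(U=0 | obs) = 1/9 / 2/9 = 1/2
P(U=2 | obs) = 1/9 / 2/9 = 1/2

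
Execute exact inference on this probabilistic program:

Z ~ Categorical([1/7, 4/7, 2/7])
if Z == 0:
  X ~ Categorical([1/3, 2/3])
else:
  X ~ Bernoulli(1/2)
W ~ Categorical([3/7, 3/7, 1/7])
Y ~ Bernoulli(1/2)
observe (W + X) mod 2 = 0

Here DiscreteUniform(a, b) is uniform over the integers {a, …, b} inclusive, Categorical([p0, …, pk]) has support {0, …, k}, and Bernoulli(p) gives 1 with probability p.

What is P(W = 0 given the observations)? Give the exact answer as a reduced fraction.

Enumerate traces; 18 have nonzero weight after conditioning:
  (Z=0, X=0, W=0, Y=0) weight 1/98
  (Z=0, X=0, W=0, Y=1) weight 1/98
  (Z=0, X=0, W=2, Y=0) weight 1/294
  (Z=0, X=0, W=2, Y=1) weight 1/294
  (Z=0, X=1, W=1, Y=0) weight 1/49
  (Z=0, X=1, W=1, Y=1) weight 1/49
  (Z=1, X=0, W=0, Y=0) weight 3/49
  (Z=1, X=0, W=0, Y=1) weight 3/49
  … 10 more
Group by W:
  weight(W=0) = 10/49
  weight(W=1) = 11/49
  weight(W=2) = 10/147
Total weight = 10/49 + 11/49 + 10/147 = 73/147
P(W=0 | obs) = 10/49 / 73/147 = 30/73
P(W=1 | obs) = 11/49 / 73/147 = 33/73
P(W=2 | obs) = 10/147 / 73/147 = 10/73

P(W = 0 | obs) = 30/73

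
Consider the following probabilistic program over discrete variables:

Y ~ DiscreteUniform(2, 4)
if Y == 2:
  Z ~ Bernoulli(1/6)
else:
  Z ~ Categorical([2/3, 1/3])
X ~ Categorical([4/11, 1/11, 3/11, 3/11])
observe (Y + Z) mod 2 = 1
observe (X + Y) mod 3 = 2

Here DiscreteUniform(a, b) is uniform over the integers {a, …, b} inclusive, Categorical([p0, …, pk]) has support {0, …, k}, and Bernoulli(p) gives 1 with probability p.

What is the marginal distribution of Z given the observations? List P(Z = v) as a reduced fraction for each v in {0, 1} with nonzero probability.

Enumerate traces; 4 have nonzero weight after conditioning:
  (Y=2, Z=1, X=0) weight 2/99
  (Y=2, Z=1, X=3) weight 1/66
  (Y=3, Z=0, X=2) weight 2/33
  (Y=4, Z=1, X=1) weight 1/99
Group by Z:
  weight(Z=0) = 2/33
  weight(Z=1) = 1/22
Total weight = 2/33 + 1/22 = 7/66
P(Z=0 | obs) = 2/33 / 7/66 = 4/7
P(Z=1 | obs) = 1/22 / 7/66 = 3/7

P(Z=0) = 4/7, P(Z=1) = 3/7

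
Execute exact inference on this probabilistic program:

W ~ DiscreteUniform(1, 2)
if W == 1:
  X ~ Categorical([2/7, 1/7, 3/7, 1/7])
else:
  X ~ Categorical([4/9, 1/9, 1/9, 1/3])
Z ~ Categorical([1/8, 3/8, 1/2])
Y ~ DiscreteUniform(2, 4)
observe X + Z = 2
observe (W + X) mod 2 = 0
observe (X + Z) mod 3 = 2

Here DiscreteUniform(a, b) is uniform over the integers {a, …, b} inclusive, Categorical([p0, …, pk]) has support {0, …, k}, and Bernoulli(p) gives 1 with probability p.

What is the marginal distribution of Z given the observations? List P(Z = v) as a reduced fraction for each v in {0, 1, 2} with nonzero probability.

P(Z=0) = 7/146, P(Z=1) = 27/146, P(Z=2) = 56/73

Enumerate traces; 9 have nonzero weight after conditioning:
  (W=1, X=1, Z=1, Y=2) weight 1/112
  (W=1, X=1, Z=1, Y=3) weight 1/112
  (W=1, X=1, Z=1, Y=4) weight 1/112
  (W=2, X=0, Z=2, Y=2) weight 1/27
  (W=2, X=0, Z=2, Y=3) weight 1/27
  (W=2, X=0, Z=2, Y=4) weight 1/27
  (W=2, X=2, Z=0, Y=2) weight 1/432
  (W=2, X=2, Z=0, Y=3) weight 1/432
  … 1 more
Group by Z:
  weight(Z=0) = 1/144
  weight(Z=1) = 3/112
  weight(Z=2) = 1/9
Total weight = 1/144 + 3/112 + 1/9 = 73/504
P(Z=0 | obs) = 1/144 / 73/504 = 7/146
P(Z=1 | obs) = 3/112 / 73/504 = 27/146
P(Z=2 | obs) = 1/9 / 73/504 = 56/73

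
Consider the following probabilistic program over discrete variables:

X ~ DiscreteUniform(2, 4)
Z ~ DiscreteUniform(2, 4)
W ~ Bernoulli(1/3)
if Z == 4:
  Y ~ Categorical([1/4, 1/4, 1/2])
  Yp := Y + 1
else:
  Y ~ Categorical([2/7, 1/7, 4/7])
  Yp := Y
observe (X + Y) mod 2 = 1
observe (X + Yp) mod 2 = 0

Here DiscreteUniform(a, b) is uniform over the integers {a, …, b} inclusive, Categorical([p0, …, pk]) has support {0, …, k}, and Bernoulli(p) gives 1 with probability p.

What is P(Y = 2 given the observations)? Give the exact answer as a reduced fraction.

Enumerate traces; 8 have nonzero weight after conditioning:
  (X=2, Z=4, W=0, Y=1) weight 1/54
  (X=2, Z=4, W=1, Y=1) weight 1/108
  (X=3, Z=4, W=0, Y=0) weight 1/54
  (X=3, Z=4, W=0, Y=2) weight 1/27
  (X=3, Z=4, W=1, Y=0) weight 1/108
  (X=3, Z=4, W=1, Y=2) weight 1/54
  (X=4, Z=4, W=0, Y=1) weight 1/54
  (X=4, Z=4, W=1, Y=1) weight 1/108
Group by Y:
  weight(Y=0) = 1/36
  weight(Y=1) = 1/18
  weight(Y=2) = 1/18
Total weight = 1/36 + 1/18 + 1/18 = 5/36
P(Y=0 | obs) = 1/36 / 5/36 = 1/5
P(Y=1 | obs) = 1/18 / 5/36 = 2/5
P(Y=2 | obs) = 1/18 / 5/36 = 2/5

P(Y = 2 | obs) = 2/5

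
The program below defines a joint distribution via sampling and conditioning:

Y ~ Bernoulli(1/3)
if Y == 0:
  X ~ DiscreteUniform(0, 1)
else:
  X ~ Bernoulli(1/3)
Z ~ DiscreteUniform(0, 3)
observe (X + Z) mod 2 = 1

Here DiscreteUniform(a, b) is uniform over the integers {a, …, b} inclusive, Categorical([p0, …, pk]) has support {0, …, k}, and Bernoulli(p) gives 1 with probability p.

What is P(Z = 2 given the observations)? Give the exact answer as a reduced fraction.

P(Z = 2 | obs) = 2/9

Enumerate traces; 8 have nonzero weight after conditioning:
  (Y=0, X=0, Z=1) weight 1/12
  (Y=0, X=0, Z=3) weight 1/12
  (Y=0, X=1, Z=0) weight 1/12
  (Y=0, X=1, Z=2) weight 1/12
  (Y=1, X=0, Z=1) weight 1/18
  (Y=1, X=0, Z=3) weight 1/18
  (Y=1, X=1, Z=0) weight 1/36
  (Y=1, X=1, Z=2) weight 1/36
Group by Z:
  weight(Z=0) = 1/9
  weight(Z=1) = 5/36
  weight(Z=2) = 1/9
  weight(Z=3) = 5/36
Total weight = 1/9 + 5/36 + 1/9 + 5/36 = 1/2
P(Z=0 | obs) = 1/9 / 1/2 = 2/9
P(Z=1 | obs) = 5/36 / 1/2 = 5/18
P(Z=2 | obs) = 1/9 / 1/2 = 2/9
P(Z=3 | obs) = 5/36 / 1/2 = 5/18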